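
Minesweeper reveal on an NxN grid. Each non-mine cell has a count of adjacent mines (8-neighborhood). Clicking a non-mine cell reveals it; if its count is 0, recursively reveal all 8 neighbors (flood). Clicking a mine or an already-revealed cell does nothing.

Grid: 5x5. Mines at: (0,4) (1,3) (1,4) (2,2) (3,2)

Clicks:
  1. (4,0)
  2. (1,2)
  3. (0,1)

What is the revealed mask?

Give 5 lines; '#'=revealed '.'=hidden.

Click 1 (4,0) count=0: revealed 12 new [(0,0) (0,1) (0,2) (1,0) (1,1) (1,2) (2,0) (2,1) (3,0) (3,1) (4,0) (4,1)] -> total=12
Click 2 (1,2) count=2: revealed 0 new [(none)] -> total=12
Click 3 (0,1) count=0: revealed 0 new [(none)] -> total=12

Answer: ###..
###..
##...
##...
##...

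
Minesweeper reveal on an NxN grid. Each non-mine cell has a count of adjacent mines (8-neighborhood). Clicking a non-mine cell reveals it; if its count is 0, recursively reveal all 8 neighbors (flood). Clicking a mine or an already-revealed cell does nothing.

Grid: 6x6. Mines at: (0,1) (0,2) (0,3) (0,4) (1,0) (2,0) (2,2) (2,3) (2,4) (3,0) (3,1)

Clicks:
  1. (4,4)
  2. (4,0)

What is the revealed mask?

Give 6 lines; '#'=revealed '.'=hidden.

Answer: ......
......
......
..####
######
######

Derivation:
Click 1 (4,4) count=0: revealed 16 new [(3,2) (3,3) (3,4) (3,5) (4,0) (4,1) (4,2) (4,3) (4,4) (4,5) (5,0) (5,1) (5,2) (5,3) (5,4) (5,5)] -> total=16
Click 2 (4,0) count=2: revealed 0 new [(none)] -> total=16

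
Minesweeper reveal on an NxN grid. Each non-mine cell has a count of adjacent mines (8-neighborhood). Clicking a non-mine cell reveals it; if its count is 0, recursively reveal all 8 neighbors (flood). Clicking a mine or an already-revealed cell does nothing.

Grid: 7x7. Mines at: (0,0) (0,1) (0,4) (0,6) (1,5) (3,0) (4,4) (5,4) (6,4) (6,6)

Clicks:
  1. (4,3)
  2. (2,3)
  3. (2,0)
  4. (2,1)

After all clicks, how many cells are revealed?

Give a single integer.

Answer: 25

Derivation:
Click 1 (4,3) count=2: revealed 1 new [(4,3)] -> total=1
Click 2 (2,3) count=0: revealed 23 new [(1,1) (1,2) (1,3) (1,4) (2,1) (2,2) (2,3) (2,4) (3,1) (3,2) (3,3) (3,4) (4,0) (4,1) (4,2) (5,0) (5,1) (5,2) (5,3) (6,0) (6,1) (6,2) (6,3)] -> total=24
Click 3 (2,0) count=1: revealed 1 new [(2,0)] -> total=25
Click 4 (2,1) count=1: revealed 0 new [(none)] -> total=25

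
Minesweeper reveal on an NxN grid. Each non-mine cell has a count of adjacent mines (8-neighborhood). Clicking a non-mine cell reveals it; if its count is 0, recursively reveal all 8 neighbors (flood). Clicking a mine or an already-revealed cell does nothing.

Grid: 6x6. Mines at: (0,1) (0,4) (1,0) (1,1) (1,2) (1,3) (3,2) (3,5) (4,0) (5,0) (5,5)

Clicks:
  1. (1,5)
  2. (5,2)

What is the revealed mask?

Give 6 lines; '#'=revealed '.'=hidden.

Answer: ......
.....#
......
......
.####.
.####.

Derivation:
Click 1 (1,5) count=1: revealed 1 new [(1,5)] -> total=1
Click 2 (5,2) count=0: revealed 8 new [(4,1) (4,2) (4,3) (4,4) (5,1) (5,2) (5,3) (5,4)] -> total=9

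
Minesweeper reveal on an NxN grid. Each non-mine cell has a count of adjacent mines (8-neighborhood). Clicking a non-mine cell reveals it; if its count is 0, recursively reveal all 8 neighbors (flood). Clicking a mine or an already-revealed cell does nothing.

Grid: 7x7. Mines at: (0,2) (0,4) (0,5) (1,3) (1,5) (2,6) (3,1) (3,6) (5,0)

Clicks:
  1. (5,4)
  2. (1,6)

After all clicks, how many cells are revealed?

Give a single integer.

Answer: 27

Derivation:
Click 1 (5,4) count=0: revealed 26 new [(2,2) (2,3) (2,4) (2,5) (3,2) (3,3) (3,4) (3,5) (4,1) (4,2) (4,3) (4,4) (4,5) (4,6) (5,1) (5,2) (5,3) (5,4) (5,5) (5,6) (6,1) (6,2) (6,3) (6,4) (6,5) (6,6)] -> total=26
Click 2 (1,6) count=3: revealed 1 new [(1,6)] -> total=27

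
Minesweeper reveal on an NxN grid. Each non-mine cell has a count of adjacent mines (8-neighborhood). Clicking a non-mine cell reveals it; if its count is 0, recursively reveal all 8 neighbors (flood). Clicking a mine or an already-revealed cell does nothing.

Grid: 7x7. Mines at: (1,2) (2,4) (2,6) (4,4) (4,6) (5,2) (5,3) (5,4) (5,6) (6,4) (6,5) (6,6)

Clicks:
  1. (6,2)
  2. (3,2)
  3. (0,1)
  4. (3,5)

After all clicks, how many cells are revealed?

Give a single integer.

Answer: 22

Derivation:
Click 1 (6,2) count=2: revealed 1 new [(6,2)] -> total=1
Click 2 (3,2) count=0: revealed 20 new [(0,0) (0,1) (1,0) (1,1) (2,0) (2,1) (2,2) (2,3) (3,0) (3,1) (3,2) (3,3) (4,0) (4,1) (4,2) (4,3) (5,0) (5,1) (6,0) (6,1)] -> total=21
Click 3 (0,1) count=1: revealed 0 new [(none)] -> total=21
Click 4 (3,5) count=4: revealed 1 new [(3,5)] -> total=22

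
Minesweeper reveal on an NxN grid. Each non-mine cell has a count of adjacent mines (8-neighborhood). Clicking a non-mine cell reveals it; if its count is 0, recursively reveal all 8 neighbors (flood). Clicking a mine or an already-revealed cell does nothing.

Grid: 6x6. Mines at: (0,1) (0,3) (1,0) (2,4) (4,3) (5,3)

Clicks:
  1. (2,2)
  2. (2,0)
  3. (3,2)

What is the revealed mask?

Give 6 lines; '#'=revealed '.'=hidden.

Answer: ......
.###..
####..
####..
###...
###...

Derivation:
Click 1 (2,2) count=0: revealed 17 new [(1,1) (1,2) (1,3) (2,0) (2,1) (2,2) (2,3) (3,0) (3,1) (3,2) (3,3) (4,0) (4,1) (4,2) (5,0) (5,1) (5,2)] -> total=17
Click 2 (2,0) count=1: revealed 0 new [(none)] -> total=17
Click 3 (3,2) count=1: revealed 0 new [(none)] -> total=17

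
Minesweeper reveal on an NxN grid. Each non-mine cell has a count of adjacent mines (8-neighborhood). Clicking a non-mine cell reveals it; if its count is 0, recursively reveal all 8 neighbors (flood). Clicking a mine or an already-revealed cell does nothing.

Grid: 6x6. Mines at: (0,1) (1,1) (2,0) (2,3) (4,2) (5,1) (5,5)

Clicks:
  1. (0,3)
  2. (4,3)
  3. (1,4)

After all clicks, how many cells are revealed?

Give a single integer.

Answer: 15

Derivation:
Click 1 (0,3) count=0: revealed 14 new [(0,2) (0,3) (0,4) (0,5) (1,2) (1,3) (1,4) (1,5) (2,4) (2,5) (3,4) (3,5) (4,4) (4,5)] -> total=14
Click 2 (4,3) count=1: revealed 1 new [(4,3)] -> total=15
Click 3 (1,4) count=1: revealed 0 new [(none)] -> total=15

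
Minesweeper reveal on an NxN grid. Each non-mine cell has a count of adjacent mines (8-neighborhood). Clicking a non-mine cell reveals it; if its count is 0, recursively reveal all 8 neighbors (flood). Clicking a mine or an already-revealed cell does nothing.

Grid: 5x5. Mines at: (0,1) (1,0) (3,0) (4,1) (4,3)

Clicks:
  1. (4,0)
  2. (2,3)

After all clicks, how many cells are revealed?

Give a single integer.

Answer: 16

Derivation:
Click 1 (4,0) count=2: revealed 1 new [(4,0)] -> total=1
Click 2 (2,3) count=0: revealed 15 new [(0,2) (0,3) (0,4) (1,1) (1,2) (1,3) (1,4) (2,1) (2,2) (2,3) (2,4) (3,1) (3,2) (3,3) (3,4)] -> total=16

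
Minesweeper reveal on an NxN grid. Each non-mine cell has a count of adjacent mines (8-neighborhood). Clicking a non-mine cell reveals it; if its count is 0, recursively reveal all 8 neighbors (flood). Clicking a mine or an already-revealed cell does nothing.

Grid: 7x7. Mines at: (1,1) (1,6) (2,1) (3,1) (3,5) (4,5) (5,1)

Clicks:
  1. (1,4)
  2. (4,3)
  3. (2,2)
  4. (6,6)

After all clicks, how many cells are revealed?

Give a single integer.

Answer: 28

Derivation:
Click 1 (1,4) count=0: revealed 28 new [(0,2) (0,3) (0,4) (0,5) (1,2) (1,3) (1,4) (1,5) (2,2) (2,3) (2,4) (2,5) (3,2) (3,3) (3,4) (4,2) (4,3) (4,4) (5,2) (5,3) (5,4) (5,5) (5,6) (6,2) (6,3) (6,4) (6,5) (6,6)] -> total=28
Click 2 (4,3) count=0: revealed 0 new [(none)] -> total=28
Click 3 (2,2) count=3: revealed 0 new [(none)] -> total=28
Click 4 (6,6) count=0: revealed 0 new [(none)] -> total=28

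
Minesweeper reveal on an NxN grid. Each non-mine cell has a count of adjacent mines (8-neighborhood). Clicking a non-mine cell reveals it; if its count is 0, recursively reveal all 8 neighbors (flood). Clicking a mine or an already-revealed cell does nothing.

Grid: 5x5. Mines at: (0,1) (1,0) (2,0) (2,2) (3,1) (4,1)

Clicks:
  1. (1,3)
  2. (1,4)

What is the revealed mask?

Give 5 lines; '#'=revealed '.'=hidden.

Click 1 (1,3) count=1: revealed 1 new [(1,3)] -> total=1
Click 2 (1,4) count=0: revealed 13 new [(0,2) (0,3) (0,4) (1,2) (1,4) (2,3) (2,4) (3,2) (3,3) (3,4) (4,2) (4,3) (4,4)] -> total=14

Answer: ..###
..###
...##
..###
..###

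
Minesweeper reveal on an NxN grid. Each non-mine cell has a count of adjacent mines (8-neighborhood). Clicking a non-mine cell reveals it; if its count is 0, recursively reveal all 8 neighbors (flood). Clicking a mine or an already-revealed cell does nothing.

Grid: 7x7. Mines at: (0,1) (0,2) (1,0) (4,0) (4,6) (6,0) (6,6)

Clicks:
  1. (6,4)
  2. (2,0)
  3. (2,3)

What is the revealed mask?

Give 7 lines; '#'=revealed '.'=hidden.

Click 1 (6,4) count=0: revealed 37 new [(0,3) (0,4) (0,5) (0,6) (1,1) (1,2) (1,3) (1,4) (1,5) (1,6) (2,1) (2,2) (2,3) (2,4) (2,5) (2,6) (3,1) (3,2) (3,3) (3,4) (3,5) (3,6) (4,1) (4,2) (4,3) (4,4) (4,5) (5,1) (5,2) (5,3) (5,4) (5,5) (6,1) (6,2) (6,3) (6,4) (6,5)] -> total=37
Click 2 (2,0) count=1: revealed 1 new [(2,0)] -> total=38
Click 3 (2,3) count=0: revealed 0 new [(none)] -> total=38

Answer: ...####
.######
#######
.######
.#####.
.#####.
.#####.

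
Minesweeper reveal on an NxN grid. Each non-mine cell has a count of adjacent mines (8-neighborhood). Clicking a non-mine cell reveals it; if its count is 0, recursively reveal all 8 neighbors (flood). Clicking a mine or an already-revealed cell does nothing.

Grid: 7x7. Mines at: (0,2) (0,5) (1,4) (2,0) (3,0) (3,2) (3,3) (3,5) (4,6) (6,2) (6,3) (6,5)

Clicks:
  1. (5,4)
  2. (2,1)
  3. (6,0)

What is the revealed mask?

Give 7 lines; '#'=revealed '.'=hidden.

Answer: .......
.......
.#.....
.......
##.....
##..#..
##.....

Derivation:
Click 1 (5,4) count=2: revealed 1 new [(5,4)] -> total=1
Click 2 (2,1) count=3: revealed 1 new [(2,1)] -> total=2
Click 3 (6,0) count=0: revealed 6 new [(4,0) (4,1) (5,0) (5,1) (6,0) (6,1)] -> total=8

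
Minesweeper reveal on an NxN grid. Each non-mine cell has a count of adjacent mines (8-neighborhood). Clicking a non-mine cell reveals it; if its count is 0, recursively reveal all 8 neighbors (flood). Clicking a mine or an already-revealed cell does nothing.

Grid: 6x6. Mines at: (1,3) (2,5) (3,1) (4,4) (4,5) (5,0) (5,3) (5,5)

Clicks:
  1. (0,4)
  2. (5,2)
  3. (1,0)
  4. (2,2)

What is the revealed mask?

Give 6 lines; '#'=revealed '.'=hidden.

Answer: ###.#.
###...
###...
......
......
..#...

Derivation:
Click 1 (0,4) count=1: revealed 1 new [(0,4)] -> total=1
Click 2 (5,2) count=1: revealed 1 new [(5,2)] -> total=2
Click 3 (1,0) count=0: revealed 9 new [(0,0) (0,1) (0,2) (1,0) (1,1) (1,2) (2,0) (2,1) (2,2)] -> total=11
Click 4 (2,2) count=2: revealed 0 new [(none)] -> total=11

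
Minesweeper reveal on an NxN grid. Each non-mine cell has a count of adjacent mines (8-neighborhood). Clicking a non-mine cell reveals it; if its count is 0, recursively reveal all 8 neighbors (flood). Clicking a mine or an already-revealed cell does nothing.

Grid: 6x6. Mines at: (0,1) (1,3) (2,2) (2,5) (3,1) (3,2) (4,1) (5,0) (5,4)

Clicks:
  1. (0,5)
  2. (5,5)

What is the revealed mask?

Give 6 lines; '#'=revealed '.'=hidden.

Answer: ....##
....##
......
......
......
.....#

Derivation:
Click 1 (0,5) count=0: revealed 4 new [(0,4) (0,5) (1,4) (1,5)] -> total=4
Click 2 (5,5) count=1: revealed 1 new [(5,5)] -> total=5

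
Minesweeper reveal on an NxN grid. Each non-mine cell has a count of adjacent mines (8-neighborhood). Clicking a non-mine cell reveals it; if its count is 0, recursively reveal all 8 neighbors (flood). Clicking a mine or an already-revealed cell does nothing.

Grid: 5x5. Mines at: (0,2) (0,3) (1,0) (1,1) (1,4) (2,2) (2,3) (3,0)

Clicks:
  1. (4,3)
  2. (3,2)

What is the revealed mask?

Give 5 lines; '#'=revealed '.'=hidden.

Click 1 (4,3) count=0: revealed 8 new [(3,1) (3,2) (3,3) (3,4) (4,1) (4,2) (4,3) (4,4)] -> total=8
Click 2 (3,2) count=2: revealed 0 new [(none)] -> total=8

Answer: .....
.....
.....
.####
.####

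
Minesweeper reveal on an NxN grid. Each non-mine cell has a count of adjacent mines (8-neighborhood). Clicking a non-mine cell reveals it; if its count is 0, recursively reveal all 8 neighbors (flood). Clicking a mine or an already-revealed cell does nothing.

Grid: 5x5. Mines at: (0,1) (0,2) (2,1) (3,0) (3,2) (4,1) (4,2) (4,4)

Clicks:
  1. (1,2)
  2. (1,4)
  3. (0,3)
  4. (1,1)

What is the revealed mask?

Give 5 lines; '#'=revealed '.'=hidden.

Answer: ...##
.####
...##
...##
.....

Derivation:
Click 1 (1,2) count=3: revealed 1 new [(1,2)] -> total=1
Click 2 (1,4) count=0: revealed 8 new [(0,3) (0,4) (1,3) (1,4) (2,3) (2,4) (3,3) (3,4)] -> total=9
Click 3 (0,3) count=1: revealed 0 new [(none)] -> total=9
Click 4 (1,1) count=3: revealed 1 new [(1,1)] -> total=10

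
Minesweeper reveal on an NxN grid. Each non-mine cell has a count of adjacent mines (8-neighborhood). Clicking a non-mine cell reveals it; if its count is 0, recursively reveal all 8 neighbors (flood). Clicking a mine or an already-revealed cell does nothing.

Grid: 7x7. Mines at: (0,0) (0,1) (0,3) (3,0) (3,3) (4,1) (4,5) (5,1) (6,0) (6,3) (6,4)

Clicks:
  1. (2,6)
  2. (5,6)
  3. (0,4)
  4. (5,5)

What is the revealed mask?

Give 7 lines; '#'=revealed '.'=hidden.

Answer: ....###
....###
....###
....###
.......
.....##
.......

Derivation:
Click 1 (2,6) count=0: revealed 12 new [(0,4) (0,5) (0,6) (1,4) (1,5) (1,6) (2,4) (2,5) (2,6) (3,4) (3,5) (3,6)] -> total=12
Click 2 (5,6) count=1: revealed 1 new [(5,6)] -> total=13
Click 3 (0,4) count=1: revealed 0 new [(none)] -> total=13
Click 4 (5,5) count=2: revealed 1 new [(5,5)] -> total=14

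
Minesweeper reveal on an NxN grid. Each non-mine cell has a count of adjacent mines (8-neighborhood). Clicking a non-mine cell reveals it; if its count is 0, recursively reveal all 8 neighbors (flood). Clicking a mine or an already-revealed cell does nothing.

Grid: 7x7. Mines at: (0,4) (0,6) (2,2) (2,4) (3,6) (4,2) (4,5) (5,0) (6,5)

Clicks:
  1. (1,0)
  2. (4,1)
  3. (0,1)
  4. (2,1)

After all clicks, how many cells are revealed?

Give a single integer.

Click 1 (1,0) count=0: revealed 14 new [(0,0) (0,1) (0,2) (0,3) (1,0) (1,1) (1,2) (1,3) (2,0) (2,1) (3,0) (3,1) (4,0) (4,1)] -> total=14
Click 2 (4,1) count=2: revealed 0 new [(none)] -> total=14
Click 3 (0,1) count=0: revealed 0 new [(none)] -> total=14
Click 4 (2,1) count=1: revealed 0 new [(none)] -> total=14

Answer: 14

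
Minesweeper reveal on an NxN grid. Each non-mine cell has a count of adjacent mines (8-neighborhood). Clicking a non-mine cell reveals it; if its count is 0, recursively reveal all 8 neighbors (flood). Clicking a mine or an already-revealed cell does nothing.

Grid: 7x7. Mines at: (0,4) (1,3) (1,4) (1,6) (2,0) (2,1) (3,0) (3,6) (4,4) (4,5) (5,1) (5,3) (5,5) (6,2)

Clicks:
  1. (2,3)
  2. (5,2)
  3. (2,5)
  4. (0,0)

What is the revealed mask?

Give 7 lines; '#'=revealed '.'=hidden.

Click 1 (2,3) count=2: revealed 1 new [(2,3)] -> total=1
Click 2 (5,2) count=3: revealed 1 new [(5,2)] -> total=2
Click 3 (2,5) count=3: revealed 1 new [(2,5)] -> total=3
Click 4 (0,0) count=0: revealed 6 new [(0,0) (0,1) (0,2) (1,0) (1,1) (1,2)] -> total=9

Answer: ###....
###....
...#.#.
.......
.......
..#....
.......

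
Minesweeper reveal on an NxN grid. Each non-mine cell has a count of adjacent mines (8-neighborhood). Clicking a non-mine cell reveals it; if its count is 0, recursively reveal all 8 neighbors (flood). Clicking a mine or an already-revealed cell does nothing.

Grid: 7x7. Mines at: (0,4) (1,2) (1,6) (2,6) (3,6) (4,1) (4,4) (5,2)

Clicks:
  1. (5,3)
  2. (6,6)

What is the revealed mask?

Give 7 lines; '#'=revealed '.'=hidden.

Click 1 (5,3) count=2: revealed 1 new [(5,3)] -> total=1
Click 2 (6,6) count=0: revealed 9 new [(4,5) (4,6) (5,4) (5,5) (5,6) (6,3) (6,4) (6,5) (6,6)] -> total=10

Answer: .......
.......
.......
.......
.....##
...####
...####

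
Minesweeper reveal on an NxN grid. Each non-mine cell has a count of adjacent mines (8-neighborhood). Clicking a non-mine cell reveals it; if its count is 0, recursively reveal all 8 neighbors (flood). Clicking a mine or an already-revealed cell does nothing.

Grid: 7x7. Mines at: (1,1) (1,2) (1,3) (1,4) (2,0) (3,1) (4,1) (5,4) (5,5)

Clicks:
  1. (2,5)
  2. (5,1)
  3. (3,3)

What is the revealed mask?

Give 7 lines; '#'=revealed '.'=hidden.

Click 1 (2,5) count=1: revealed 1 new [(2,5)] -> total=1
Click 2 (5,1) count=1: revealed 1 new [(5,1)] -> total=2
Click 3 (3,3) count=0: revealed 18 new [(0,5) (0,6) (1,5) (1,6) (2,2) (2,3) (2,4) (2,6) (3,2) (3,3) (3,4) (3,5) (3,6) (4,2) (4,3) (4,4) (4,5) (4,6)] -> total=20

Answer: .....##
.....##
..#####
..#####
..#####
.#.....
.......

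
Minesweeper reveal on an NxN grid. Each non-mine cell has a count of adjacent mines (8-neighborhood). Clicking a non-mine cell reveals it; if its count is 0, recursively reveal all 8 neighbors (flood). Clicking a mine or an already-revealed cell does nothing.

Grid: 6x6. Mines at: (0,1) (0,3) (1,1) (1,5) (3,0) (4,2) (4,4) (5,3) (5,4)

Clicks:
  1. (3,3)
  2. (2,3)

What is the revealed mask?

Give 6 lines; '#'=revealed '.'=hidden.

Answer: ......
..###.
..###.
..###.
......
......

Derivation:
Click 1 (3,3) count=2: revealed 1 new [(3,3)] -> total=1
Click 2 (2,3) count=0: revealed 8 new [(1,2) (1,3) (1,4) (2,2) (2,3) (2,4) (3,2) (3,4)] -> total=9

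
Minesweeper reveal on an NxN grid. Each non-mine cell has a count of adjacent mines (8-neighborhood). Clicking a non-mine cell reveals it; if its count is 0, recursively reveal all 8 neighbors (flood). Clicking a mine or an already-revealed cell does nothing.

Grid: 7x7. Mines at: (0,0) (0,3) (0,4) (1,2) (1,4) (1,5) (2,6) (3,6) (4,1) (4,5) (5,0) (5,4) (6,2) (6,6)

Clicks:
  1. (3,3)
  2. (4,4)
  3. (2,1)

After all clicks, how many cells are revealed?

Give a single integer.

Answer: 10

Derivation:
Click 1 (3,3) count=0: revealed 9 new [(2,2) (2,3) (2,4) (3,2) (3,3) (3,4) (4,2) (4,3) (4,4)] -> total=9
Click 2 (4,4) count=2: revealed 0 new [(none)] -> total=9
Click 3 (2,1) count=1: revealed 1 new [(2,1)] -> total=10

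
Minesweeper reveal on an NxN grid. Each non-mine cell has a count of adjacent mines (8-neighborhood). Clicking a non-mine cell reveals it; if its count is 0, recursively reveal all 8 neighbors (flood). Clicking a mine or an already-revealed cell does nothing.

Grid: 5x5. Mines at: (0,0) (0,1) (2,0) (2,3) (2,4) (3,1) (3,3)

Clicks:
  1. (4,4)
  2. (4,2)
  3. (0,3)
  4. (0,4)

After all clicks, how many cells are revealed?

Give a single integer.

Answer: 8

Derivation:
Click 1 (4,4) count=1: revealed 1 new [(4,4)] -> total=1
Click 2 (4,2) count=2: revealed 1 new [(4,2)] -> total=2
Click 3 (0,3) count=0: revealed 6 new [(0,2) (0,3) (0,4) (1,2) (1,3) (1,4)] -> total=8
Click 4 (0,4) count=0: revealed 0 new [(none)] -> total=8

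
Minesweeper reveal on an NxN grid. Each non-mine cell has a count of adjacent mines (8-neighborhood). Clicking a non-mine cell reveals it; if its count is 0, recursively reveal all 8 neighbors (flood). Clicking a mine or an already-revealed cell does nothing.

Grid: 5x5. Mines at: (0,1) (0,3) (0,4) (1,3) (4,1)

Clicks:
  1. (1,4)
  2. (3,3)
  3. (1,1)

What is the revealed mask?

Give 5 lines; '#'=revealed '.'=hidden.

Click 1 (1,4) count=3: revealed 1 new [(1,4)] -> total=1
Click 2 (3,3) count=0: revealed 9 new [(2,2) (2,3) (2,4) (3,2) (3,3) (3,4) (4,2) (4,3) (4,4)] -> total=10
Click 3 (1,1) count=1: revealed 1 new [(1,1)] -> total=11

Answer: .....
.#..#
..###
..###
..###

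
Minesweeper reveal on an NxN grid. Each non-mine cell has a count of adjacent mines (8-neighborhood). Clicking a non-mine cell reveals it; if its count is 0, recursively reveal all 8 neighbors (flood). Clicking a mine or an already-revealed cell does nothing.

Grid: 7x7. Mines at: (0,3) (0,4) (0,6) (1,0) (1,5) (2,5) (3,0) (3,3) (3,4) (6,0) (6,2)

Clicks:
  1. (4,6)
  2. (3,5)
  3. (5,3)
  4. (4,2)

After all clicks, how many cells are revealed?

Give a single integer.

Answer: 15

Derivation:
Click 1 (4,6) count=0: revealed 14 new [(3,5) (3,6) (4,3) (4,4) (4,5) (4,6) (5,3) (5,4) (5,5) (5,6) (6,3) (6,4) (6,5) (6,6)] -> total=14
Click 2 (3,5) count=2: revealed 0 new [(none)] -> total=14
Click 3 (5,3) count=1: revealed 0 new [(none)] -> total=14
Click 4 (4,2) count=1: revealed 1 new [(4,2)] -> total=15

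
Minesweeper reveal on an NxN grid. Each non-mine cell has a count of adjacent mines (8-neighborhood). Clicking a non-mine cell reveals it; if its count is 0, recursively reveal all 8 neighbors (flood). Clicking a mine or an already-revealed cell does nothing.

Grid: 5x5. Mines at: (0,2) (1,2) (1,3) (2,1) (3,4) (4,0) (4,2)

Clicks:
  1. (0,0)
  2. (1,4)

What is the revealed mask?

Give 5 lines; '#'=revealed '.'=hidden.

Click 1 (0,0) count=0: revealed 4 new [(0,0) (0,1) (1,0) (1,1)] -> total=4
Click 2 (1,4) count=1: revealed 1 new [(1,4)] -> total=5

Answer: ##...
##..#
.....
.....
.....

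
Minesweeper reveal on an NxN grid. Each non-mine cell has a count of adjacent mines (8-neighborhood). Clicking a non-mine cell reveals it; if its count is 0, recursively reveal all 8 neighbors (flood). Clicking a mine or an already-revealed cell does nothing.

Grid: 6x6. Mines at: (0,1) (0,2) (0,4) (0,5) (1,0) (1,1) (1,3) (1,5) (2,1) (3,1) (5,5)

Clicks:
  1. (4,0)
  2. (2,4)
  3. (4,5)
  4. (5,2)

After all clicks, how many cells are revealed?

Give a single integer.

Answer: 19

Derivation:
Click 1 (4,0) count=1: revealed 1 new [(4,0)] -> total=1
Click 2 (2,4) count=2: revealed 1 new [(2,4)] -> total=2
Click 3 (4,5) count=1: revealed 1 new [(4,5)] -> total=3
Click 4 (5,2) count=0: revealed 16 new [(2,2) (2,3) (2,5) (3,2) (3,3) (3,4) (3,5) (4,1) (4,2) (4,3) (4,4) (5,0) (5,1) (5,2) (5,3) (5,4)] -> total=19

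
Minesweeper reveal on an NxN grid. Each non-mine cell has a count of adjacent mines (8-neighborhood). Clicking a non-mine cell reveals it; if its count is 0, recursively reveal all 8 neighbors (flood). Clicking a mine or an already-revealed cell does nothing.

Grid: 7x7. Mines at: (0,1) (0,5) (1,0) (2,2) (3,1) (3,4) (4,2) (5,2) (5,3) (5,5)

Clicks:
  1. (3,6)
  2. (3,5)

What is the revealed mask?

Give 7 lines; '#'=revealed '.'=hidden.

Answer: .......
.....##
.....##
.....##
.....##
.......
.......

Derivation:
Click 1 (3,6) count=0: revealed 8 new [(1,5) (1,6) (2,5) (2,6) (3,5) (3,6) (4,5) (4,6)] -> total=8
Click 2 (3,5) count=1: revealed 0 new [(none)] -> total=8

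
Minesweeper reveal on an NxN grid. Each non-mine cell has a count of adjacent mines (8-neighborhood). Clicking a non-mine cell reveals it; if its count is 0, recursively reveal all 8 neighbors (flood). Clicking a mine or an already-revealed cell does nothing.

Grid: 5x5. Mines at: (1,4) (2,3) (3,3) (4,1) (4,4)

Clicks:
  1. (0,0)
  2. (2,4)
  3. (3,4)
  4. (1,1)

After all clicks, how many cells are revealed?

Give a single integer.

Click 1 (0,0) count=0: revealed 14 new [(0,0) (0,1) (0,2) (0,3) (1,0) (1,1) (1,2) (1,3) (2,0) (2,1) (2,2) (3,0) (3,1) (3,2)] -> total=14
Click 2 (2,4) count=3: revealed 1 new [(2,4)] -> total=15
Click 3 (3,4) count=3: revealed 1 new [(3,4)] -> total=16
Click 4 (1,1) count=0: revealed 0 new [(none)] -> total=16

Answer: 16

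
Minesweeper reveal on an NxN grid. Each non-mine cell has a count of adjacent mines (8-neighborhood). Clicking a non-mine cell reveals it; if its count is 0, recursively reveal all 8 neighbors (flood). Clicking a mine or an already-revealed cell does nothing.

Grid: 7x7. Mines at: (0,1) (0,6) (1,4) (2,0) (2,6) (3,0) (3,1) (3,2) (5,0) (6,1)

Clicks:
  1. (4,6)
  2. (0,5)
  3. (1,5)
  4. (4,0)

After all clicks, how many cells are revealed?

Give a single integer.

Click 1 (4,6) count=0: revealed 22 new [(2,3) (2,4) (2,5) (3,3) (3,4) (3,5) (3,6) (4,2) (4,3) (4,4) (4,5) (4,6) (5,2) (5,3) (5,4) (5,5) (5,6) (6,2) (6,3) (6,4) (6,5) (6,6)] -> total=22
Click 2 (0,5) count=2: revealed 1 new [(0,5)] -> total=23
Click 3 (1,5) count=3: revealed 1 new [(1,5)] -> total=24
Click 4 (4,0) count=3: revealed 1 new [(4,0)] -> total=25

Answer: 25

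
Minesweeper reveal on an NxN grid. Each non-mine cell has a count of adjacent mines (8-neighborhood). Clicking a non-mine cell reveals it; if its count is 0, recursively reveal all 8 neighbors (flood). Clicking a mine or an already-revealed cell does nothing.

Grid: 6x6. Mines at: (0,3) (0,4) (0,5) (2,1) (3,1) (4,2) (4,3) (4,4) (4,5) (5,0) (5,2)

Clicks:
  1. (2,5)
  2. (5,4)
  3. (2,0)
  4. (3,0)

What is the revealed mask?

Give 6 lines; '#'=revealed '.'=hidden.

Answer: ......
..####
#.####
#.####
......
....#.

Derivation:
Click 1 (2,5) count=0: revealed 12 new [(1,2) (1,3) (1,4) (1,5) (2,2) (2,3) (2,4) (2,5) (3,2) (3,3) (3,4) (3,5)] -> total=12
Click 2 (5,4) count=3: revealed 1 new [(5,4)] -> total=13
Click 3 (2,0) count=2: revealed 1 new [(2,0)] -> total=14
Click 4 (3,0) count=2: revealed 1 new [(3,0)] -> total=15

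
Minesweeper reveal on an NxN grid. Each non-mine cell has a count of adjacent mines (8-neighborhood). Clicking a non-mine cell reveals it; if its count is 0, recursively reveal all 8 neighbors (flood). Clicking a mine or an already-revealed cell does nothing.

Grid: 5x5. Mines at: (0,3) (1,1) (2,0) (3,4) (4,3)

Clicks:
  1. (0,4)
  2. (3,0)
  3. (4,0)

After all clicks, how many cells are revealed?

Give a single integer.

Answer: 7

Derivation:
Click 1 (0,4) count=1: revealed 1 new [(0,4)] -> total=1
Click 2 (3,0) count=1: revealed 1 new [(3,0)] -> total=2
Click 3 (4,0) count=0: revealed 5 new [(3,1) (3,2) (4,0) (4,1) (4,2)] -> total=7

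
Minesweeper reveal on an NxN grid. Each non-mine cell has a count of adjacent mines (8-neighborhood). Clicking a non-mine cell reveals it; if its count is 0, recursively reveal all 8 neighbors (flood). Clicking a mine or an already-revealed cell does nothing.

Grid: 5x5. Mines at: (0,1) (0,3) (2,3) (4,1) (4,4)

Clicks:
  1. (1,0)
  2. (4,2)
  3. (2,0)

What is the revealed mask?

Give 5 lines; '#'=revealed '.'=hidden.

Click 1 (1,0) count=1: revealed 1 new [(1,0)] -> total=1
Click 2 (4,2) count=1: revealed 1 new [(4,2)] -> total=2
Click 3 (2,0) count=0: revealed 8 new [(1,1) (1,2) (2,0) (2,1) (2,2) (3,0) (3,1) (3,2)] -> total=10

Answer: .....
###..
###..
###..
..#..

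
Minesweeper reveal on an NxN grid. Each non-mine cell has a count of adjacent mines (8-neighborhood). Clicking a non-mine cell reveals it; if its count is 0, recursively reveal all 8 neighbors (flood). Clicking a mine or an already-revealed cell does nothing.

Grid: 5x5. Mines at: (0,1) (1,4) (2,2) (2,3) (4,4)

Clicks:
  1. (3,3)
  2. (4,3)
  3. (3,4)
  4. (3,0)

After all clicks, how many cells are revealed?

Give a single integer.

Click 1 (3,3) count=3: revealed 1 new [(3,3)] -> total=1
Click 2 (4,3) count=1: revealed 1 new [(4,3)] -> total=2
Click 3 (3,4) count=2: revealed 1 new [(3,4)] -> total=3
Click 4 (3,0) count=0: revealed 10 new [(1,0) (1,1) (2,0) (2,1) (3,0) (3,1) (3,2) (4,0) (4,1) (4,2)] -> total=13

Answer: 13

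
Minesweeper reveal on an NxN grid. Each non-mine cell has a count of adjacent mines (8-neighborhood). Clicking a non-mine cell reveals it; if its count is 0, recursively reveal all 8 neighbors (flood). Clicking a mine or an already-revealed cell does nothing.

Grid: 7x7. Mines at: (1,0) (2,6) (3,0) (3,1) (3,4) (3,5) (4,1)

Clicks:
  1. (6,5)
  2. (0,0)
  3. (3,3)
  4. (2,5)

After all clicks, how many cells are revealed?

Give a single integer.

Click 1 (6,5) count=0: revealed 19 new [(4,2) (4,3) (4,4) (4,5) (4,6) (5,0) (5,1) (5,2) (5,3) (5,4) (5,5) (5,6) (6,0) (6,1) (6,2) (6,3) (6,4) (6,5) (6,6)] -> total=19
Click 2 (0,0) count=1: revealed 1 new [(0,0)] -> total=20
Click 3 (3,3) count=1: revealed 1 new [(3,3)] -> total=21
Click 4 (2,5) count=3: revealed 1 new [(2,5)] -> total=22

Answer: 22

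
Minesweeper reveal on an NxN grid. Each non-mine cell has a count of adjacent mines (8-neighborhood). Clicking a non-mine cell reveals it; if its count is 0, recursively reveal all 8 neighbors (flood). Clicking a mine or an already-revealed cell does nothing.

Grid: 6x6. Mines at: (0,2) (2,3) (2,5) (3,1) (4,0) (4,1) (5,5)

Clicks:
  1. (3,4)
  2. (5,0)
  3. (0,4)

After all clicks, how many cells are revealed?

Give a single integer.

Click 1 (3,4) count=2: revealed 1 new [(3,4)] -> total=1
Click 2 (5,0) count=2: revealed 1 new [(5,0)] -> total=2
Click 3 (0,4) count=0: revealed 6 new [(0,3) (0,4) (0,5) (1,3) (1,4) (1,5)] -> total=8

Answer: 8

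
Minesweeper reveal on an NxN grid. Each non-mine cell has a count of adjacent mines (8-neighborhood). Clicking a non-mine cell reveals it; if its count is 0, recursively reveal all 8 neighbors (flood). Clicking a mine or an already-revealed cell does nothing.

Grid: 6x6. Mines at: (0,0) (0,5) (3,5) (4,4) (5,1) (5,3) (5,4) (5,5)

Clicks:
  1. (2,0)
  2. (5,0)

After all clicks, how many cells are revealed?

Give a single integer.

Answer: 24

Derivation:
Click 1 (2,0) count=0: revealed 23 new [(0,1) (0,2) (0,3) (0,4) (1,0) (1,1) (1,2) (1,3) (1,4) (2,0) (2,1) (2,2) (2,3) (2,4) (3,0) (3,1) (3,2) (3,3) (3,4) (4,0) (4,1) (4,2) (4,3)] -> total=23
Click 2 (5,0) count=1: revealed 1 new [(5,0)] -> total=24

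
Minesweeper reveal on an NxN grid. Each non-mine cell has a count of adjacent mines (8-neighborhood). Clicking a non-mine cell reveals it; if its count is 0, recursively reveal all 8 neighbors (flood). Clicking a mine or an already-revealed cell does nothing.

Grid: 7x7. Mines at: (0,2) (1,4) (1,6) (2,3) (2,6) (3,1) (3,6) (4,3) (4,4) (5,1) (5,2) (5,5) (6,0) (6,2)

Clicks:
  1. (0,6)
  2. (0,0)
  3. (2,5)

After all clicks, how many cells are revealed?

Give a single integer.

Click 1 (0,6) count=1: revealed 1 new [(0,6)] -> total=1
Click 2 (0,0) count=0: revealed 6 new [(0,0) (0,1) (1,0) (1,1) (2,0) (2,1)] -> total=7
Click 3 (2,5) count=4: revealed 1 new [(2,5)] -> total=8

Answer: 8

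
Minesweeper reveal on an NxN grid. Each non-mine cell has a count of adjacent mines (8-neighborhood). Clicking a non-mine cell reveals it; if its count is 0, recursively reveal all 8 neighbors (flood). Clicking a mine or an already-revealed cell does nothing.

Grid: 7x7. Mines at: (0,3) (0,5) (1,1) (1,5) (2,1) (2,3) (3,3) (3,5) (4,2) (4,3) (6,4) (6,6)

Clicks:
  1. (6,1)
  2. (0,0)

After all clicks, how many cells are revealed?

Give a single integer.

Answer: 13

Derivation:
Click 1 (6,1) count=0: revealed 12 new [(3,0) (3,1) (4,0) (4,1) (5,0) (5,1) (5,2) (5,3) (6,0) (6,1) (6,2) (6,3)] -> total=12
Click 2 (0,0) count=1: revealed 1 new [(0,0)] -> total=13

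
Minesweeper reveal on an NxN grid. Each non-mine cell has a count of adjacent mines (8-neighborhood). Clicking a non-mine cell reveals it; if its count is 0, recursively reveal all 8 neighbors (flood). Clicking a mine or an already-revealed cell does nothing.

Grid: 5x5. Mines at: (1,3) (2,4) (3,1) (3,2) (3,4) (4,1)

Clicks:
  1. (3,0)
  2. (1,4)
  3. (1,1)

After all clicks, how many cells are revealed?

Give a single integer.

Click 1 (3,0) count=2: revealed 1 new [(3,0)] -> total=1
Click 2 (1,4) count=2: revealed 1 new [(1,4)] -> total=2
Click 3 (1,1) count=0: revealed 9 new [(0,0) (0,1) (0,2) (1,0) (1,1) (1,2) (2,0) (2,1) (2,2)] -> total=11

Answer: 11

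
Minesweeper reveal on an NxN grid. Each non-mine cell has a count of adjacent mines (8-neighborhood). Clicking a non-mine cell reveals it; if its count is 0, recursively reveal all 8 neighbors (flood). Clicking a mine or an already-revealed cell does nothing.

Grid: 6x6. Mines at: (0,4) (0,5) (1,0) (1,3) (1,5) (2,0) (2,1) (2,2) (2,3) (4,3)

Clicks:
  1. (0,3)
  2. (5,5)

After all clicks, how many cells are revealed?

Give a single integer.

Answer: 9

Derivation:
Click 1 (0,3) count=2: revealed 1 new [(0,3)] -> total=1
Click 2 (5,5) count=0: revealed 8 new [(2,4) (2,5) (3,4) (3,5) (4,4) (4,5) (5,4) (5,5)] -> total=9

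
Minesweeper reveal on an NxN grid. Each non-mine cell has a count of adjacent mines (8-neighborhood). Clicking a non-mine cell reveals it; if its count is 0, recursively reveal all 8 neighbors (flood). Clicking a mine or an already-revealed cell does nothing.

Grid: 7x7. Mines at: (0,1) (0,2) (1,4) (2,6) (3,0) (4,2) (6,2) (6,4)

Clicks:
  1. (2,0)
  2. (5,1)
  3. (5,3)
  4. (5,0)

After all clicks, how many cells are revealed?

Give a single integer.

Answer: 8

Derivation:
Click 1 (2,0) count=1: revealed 1 new [(2,0)] -> total=1
Click 2 (5,1) count=2: revealed 1 new [(5,1)] -> total=2
Click 3 (5,3) count=3: revealed 1 new [(5,3)] -> total=3
Click 4 (5,0) count=0: revealed 5 new [(4,0) (4,1) (5,0) (6,0) (6,1)] -> total=8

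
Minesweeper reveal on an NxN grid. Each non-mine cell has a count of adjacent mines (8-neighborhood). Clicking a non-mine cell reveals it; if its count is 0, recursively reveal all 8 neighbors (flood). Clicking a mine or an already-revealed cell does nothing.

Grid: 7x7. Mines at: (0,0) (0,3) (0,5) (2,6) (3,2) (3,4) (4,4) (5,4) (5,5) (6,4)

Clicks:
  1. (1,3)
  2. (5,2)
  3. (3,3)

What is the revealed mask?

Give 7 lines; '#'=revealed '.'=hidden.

Answer: .......
##.#...
##.....
##.#...
####...
####...
####...

Derivation:
Click 1 (1,3) count=1: revealed 1 new [(1,3)] -> total=1
Click 2 (5,2) count=0: revealed 18 new [(1,0) (1,1) (2,0) (2,1) (3,0) (3,1) (4,0) (4,1) (4,2) (4,3) (5,0) (5,1) (5,2) (5,3) (6,0) (6,1) (6,2) (6,3)] -> total=19
Click 3 (3,3) count=3: revealed 1 new [(3,3)] -> total=20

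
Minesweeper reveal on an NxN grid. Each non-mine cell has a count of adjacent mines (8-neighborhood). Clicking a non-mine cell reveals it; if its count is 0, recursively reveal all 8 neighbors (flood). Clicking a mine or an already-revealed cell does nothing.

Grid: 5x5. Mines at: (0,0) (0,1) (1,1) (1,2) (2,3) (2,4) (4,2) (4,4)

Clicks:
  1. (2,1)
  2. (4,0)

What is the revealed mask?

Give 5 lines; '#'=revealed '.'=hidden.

Click 1 (2,1) count=2: revealed 1 new [(2,1)] -> total=1
Click 2 (4,0) count=0: revealed 5 new [(2,0) (3,0) (3,1) (4,0) (4,1)] -> total=6

Answer: .....
.....
##...
##...
##...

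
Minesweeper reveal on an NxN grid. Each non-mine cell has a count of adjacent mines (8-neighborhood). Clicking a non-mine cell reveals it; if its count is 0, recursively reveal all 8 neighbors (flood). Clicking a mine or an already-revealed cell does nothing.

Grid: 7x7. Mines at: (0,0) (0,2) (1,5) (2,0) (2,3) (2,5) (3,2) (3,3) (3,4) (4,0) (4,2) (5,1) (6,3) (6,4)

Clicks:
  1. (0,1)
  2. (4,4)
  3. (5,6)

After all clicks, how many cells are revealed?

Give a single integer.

Click 1 (0,1) count=2: revealed 1 new [(0,1)] -> total=1
Click 2 (4,4) count=2: revealed 1 new [(4,4)] -> total=2
Click 3 (5,6) count=0: revealed 8 new [(3,5) (3,6) (4,5) (4,6) (5,5) (5,6) (6,5) (6,6)] -> total=10

Answer: 10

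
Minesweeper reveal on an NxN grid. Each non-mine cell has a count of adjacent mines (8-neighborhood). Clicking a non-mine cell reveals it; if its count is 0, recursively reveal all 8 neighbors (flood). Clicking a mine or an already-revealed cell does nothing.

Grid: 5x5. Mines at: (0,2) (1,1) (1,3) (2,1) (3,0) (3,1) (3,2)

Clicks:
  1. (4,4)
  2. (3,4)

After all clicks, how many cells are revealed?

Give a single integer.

Answer: 6

Derivation:
Click 1 (4,4) count=0: revealed 6 new [(2,3) (2,4) (3,3) (3,4) (4,3) (4,4)] -> total=6
Click 2 (3,4) count=0: revealed 0 new [(none)] -> total=6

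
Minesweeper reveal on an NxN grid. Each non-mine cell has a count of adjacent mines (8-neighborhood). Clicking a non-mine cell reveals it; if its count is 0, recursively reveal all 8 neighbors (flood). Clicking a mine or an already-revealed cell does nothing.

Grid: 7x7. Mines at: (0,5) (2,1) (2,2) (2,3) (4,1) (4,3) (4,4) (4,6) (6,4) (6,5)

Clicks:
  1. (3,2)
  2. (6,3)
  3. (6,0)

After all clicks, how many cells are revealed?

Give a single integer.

Click 1 (3,2) count=5: revealed 1 new [(3,2)] -> total=1
Click 2 (6,3) count=1: revealed 1 new [(6,3)] -> total=2
Click 3 (6,0) count=0: revealed 7 new [(5,0) (5,1) (5,2) (5,3) (6,0) (6,1) (6,2)] -> total=9

Answer: 9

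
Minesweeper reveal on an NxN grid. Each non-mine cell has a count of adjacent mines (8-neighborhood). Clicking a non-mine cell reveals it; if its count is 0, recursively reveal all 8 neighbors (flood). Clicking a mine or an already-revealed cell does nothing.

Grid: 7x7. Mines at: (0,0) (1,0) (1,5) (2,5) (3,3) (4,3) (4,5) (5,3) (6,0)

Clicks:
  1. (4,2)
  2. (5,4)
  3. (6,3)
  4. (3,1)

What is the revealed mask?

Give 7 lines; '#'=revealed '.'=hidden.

Answer: .......
.......
###....
###....
###....
###.#..
...#...

Derivation:
Click 1 (4,2) count=3: revealed 1 new [(4,2)] -> total=1
Click 2 (5,4) count=3: revealed 1 new [(5,4)] -> total=2
Click 3 (6,3) count=1: revealed 1 new [(6,3)] -> total=3
Click 4 (3,1) count=0: revealed 11 new [(2,0) (2,1) (2,2) (3,0) (3,1) (3,2) (4,0) (4,1) (5,0) (5,1) (5,2)] -> total=14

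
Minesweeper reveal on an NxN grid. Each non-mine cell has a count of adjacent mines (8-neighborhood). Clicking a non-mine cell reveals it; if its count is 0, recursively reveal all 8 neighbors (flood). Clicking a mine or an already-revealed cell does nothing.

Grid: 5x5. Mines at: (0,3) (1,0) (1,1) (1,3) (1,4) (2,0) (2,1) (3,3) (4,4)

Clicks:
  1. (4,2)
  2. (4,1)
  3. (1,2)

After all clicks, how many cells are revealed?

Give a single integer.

Click 1 (4,2) count=1: revealed 1 new [(4,2)] -> total=1
Click 2 (4,1) count=0: revealed 5 new [(3,0) (3,1) (3,2) (4,0) (4,1)] -> total=6
Click 3 (1,2) count=4: revealed 1 new [(1,2)] -> total=7

Answer: 7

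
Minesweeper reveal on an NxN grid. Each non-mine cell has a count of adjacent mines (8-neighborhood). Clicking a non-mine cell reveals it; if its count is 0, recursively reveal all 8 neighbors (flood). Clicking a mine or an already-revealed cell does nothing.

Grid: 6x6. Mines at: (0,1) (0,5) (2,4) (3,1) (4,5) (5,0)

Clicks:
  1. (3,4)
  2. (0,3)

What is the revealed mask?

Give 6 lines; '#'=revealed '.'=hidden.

Answer: ..###.
..###.
......
....#.
......
......

Derivation:
Click 1 (3,4) count=2: revealed 1 new [(3,4)] -> total=1
Click 2 (0,3) count=0: revealed 6 new [(0,2) (0,3) (0,4) (1,2) (1,3) (1,4)] -> total=7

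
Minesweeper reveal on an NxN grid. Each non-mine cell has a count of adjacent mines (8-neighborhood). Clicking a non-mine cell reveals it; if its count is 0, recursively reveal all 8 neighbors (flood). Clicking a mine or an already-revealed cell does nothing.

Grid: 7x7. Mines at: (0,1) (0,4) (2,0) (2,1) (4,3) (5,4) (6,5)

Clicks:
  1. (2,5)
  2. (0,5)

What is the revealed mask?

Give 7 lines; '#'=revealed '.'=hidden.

Answer: .....##
..#####
..#####
..#####
....###
.....##
.......

Derivation:
Click 1 (2,5) count=0: revealed 22 new [(0,5) (0,6) (1,2) (1,3) (1,4) (1,5) (1,6) (2,2) (2,3) (2,4) (2,5) (2,6) (3,2) (3,3) (3,4) (3,5) (3,6) (4,4) (4,5) (4,6) (5,5) (5,6)] -> total=22
Click 2 (0,5) count=1: revealed 0 new [(none)] -> total=22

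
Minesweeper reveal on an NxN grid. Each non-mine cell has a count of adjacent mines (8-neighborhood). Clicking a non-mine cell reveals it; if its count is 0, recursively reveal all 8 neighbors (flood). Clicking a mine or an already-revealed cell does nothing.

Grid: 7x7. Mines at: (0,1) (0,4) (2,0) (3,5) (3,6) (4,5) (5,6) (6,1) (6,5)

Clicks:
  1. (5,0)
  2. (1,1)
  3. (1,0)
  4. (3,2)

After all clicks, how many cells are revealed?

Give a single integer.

Click 1 (5,0) count=1: revealed 1 new [(5,0)] -> total=1
Click 2 (1,1) count=2: revealed 1 new [(1,1)] -> total=2
Click 3 (1,0) count=2: revealed 1 new [(1,0)] -> total=3
Click 4 (3,2) count=0: revealed 24 new [(1,2) (1,3) (1,4) (2,1) (2,2) (2,3) (2,4) (3,0) (3,1) (3,2) (3,3) (3,4) (4,0) (4,1) (4,2) (4,3) (4,4) (5,1) (5,2) (5,3) (5,4) (6,2) (6,3) (6,4)] -> total=27

Answer: 27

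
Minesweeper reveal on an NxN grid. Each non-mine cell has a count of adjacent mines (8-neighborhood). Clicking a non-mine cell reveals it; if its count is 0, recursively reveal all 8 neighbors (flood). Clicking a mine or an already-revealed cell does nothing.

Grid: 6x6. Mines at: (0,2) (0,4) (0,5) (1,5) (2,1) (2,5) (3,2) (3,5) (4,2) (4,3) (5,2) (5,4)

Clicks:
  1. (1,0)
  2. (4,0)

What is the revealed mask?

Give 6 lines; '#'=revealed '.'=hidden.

Click 1 (1,0) count=1: revealed 1 new [(1,0)] -> total=1
Click 2 (4,0) count=0: revealed 6 new [(3,0) (3,1) (4,0) (4,1) (5,0) (5,1)] -> total=7

Answer: ......
#.....
......
##....
##....
##....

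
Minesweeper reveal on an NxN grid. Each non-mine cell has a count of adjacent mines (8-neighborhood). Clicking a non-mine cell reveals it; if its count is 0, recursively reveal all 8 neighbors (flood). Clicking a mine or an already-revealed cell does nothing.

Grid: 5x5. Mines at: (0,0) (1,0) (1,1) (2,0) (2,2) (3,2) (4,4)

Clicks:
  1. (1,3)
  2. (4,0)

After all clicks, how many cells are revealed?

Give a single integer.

Answer: 5

Derivation:
Click 1 (1,3) count=1: revealed 1 new [(1,3)] -> total=1
Click 2 (4,0) count=0: revealed 4 new [(3,0) (3,1) (4,0) (4,1)] -> total=5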